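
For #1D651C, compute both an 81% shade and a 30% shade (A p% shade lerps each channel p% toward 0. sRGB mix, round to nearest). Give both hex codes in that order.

#061305, #144714

#1D651C is rgb(29, 101, 28).
81% shade:
  R: 29 + 0.81×(0−29) = 29 − 23.49 = 5.51 → 6
  G: 101 − 81.81 = 19.19 → 19
  B: 28 + 0.81×(0−28) = 28 − 22.68 = 5.32 → 5
  → #061305
30% shade:
  R: 29 + 0.3×(0−29) = 29 − 8.7 = 20.3 → 20
  G: 101 + 0.3×(0−101) = 101 − 30.3 = 70.7 → 71
  B: 28 − 8.4 = 19.6 → 20
  → #144714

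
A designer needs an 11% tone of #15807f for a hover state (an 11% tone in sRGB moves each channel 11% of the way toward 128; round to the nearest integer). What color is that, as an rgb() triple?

rgb(33, 128, 127)

#15807f is rgb(21, 128, 127).
Per channel, c → c + 0.11(128 − c):
  R: 21 + 11.77 = 32.77 → 33
  G: 128 + 0.11×(128−128) = 128 + 0 = 128 → 128
  B: 127 + 0.11 = 127.11 → 127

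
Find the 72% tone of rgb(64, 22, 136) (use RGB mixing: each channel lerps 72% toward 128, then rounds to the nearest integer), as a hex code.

Per channel, c → c + 0.72(128 − c):
  R: 64 + 46.08 = 110.08 → 110
  G: 22 + 0.72×(128−22) = 22 + 76.32 = 98.32 → 98
  B: 136 + 0.72×(128−136) = 136 − 5.76 = 130.24 → 130
rgb(110, 98, 130) = #6e6282.

#6e6282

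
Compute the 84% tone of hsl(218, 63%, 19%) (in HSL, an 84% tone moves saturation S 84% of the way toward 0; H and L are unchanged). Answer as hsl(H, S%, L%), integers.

S moves 84% from 63 toward 0: 63 − 52.92 = 10.08 → 10.
H and L are unchanged.

hsl(218, 10%, 19%)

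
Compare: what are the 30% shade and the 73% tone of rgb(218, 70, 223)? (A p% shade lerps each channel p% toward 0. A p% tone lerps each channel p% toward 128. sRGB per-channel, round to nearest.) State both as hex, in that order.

30% shade:
  R: 218 + 0.3×(0−218) = 218 − 65.4 = 152.6 → 153
  G: 70 + 0.3×(0−70) = 70 − 21 = 49 → 49
  B: 223 + 0.3×(0−223) = 223 − 66.9 = 156.1 → 156
  → #99319C
73% tone:
  R: 218 + 0.73×(128−218) = 218 − 65.7 = 152.3 → 152
  G: 70 + 42.34 = 112.34 → 112
  B: 223 + 0.73×(128−223) = 223 − 69.35 = 153.65 → 154
  → #98709A

#99319C, #98709A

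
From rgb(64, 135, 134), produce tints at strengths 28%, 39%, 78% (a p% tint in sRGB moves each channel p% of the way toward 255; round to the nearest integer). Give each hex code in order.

#75A9A8, #8AB6B5, #D5E5E4

28%: (64 + 53.48 = 117.48→117, 135 + 33.6 = 168.6→169, 134 + 33.88 = 167.88→168) → #75A9A8
39%: (64 + 74.49 = 138.49→138, 135 + 46.8 = 181.8→182, 134 + 47.19 = 181.19→181) → #8AB6B5
78%: (64 + 148.98 = 212.98→213, 135 + 93.6 = 228.6→229, 134 + 94.38 = 228.38→228) → #D5E5E4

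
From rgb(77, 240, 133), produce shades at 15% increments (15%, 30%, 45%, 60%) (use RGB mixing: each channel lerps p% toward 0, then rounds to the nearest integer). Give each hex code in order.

#41CC71, #36A85D, #2A8449, #1F6035

15%: (77 − 11.55 = 65.45→65, 240 − 36 = 204→204, 133 − 19.95 = 113.05→113) → #41CC71
30%: (77 − 23.1 = 53.9→54, 240 − 72 = 168→168, 133 − 39.9 = 93.1→93) → #36A85D
45%: (77 − 34.65 = 42.35→42, 240 − 108 = 132→132, 133 − 59.85 = 73.15→73) → #2A8449
60%: (77 − 46.2 = 30.8→31, 240 − 144 = 96→96, 133 − 79.8 = 53.2→53) → #1F6035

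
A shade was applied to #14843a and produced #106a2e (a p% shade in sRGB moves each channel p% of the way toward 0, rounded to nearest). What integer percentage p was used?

#14843a is rgb(20, 132, 58); #106a2e is rgb(16, 106, 46).
On the G channel (widest range): 106 ≈ 132 + (p/100)(0 − 132), so p ≈ 100×(106 − 132)/(0 − 132) = -2600/-132 = 19.70.
p = 20 reproduces all three channels after rounding.

20%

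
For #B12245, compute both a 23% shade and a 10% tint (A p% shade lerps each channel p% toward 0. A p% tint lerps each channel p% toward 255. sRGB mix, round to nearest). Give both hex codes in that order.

#B12245 is rgb(177, 34, 69).
23% shade:
  R: 177 + 0.23×(0−177) = 177 − 40.71 = 136.29 → 136
  G: 34 − 7.82 = 26.18 → 26
  B: 69 − 15.87 = 53.13 → 53
  → #881A35
10% tint:
  R: 177 + 7.8 = 184.8 → 185
  G: 34 + 22.1 = 56.1 → 56
  B: 69 + 0.1×(255−69) = 69 + 18.6 = 87.6 → 88
  → #B93858

#881A35, #B93858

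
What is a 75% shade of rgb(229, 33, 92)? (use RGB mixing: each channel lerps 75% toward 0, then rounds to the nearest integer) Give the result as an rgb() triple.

Lerp each channel 75% toward 0:
  R: 229 − 171.75 = 57.25 → 57
  G: 33 − 24.75 = 8.25 → 8
  B: 92 + 0.75×(0−92) = 92 − 69 = 23 → 23

rgb(57, 8, 23)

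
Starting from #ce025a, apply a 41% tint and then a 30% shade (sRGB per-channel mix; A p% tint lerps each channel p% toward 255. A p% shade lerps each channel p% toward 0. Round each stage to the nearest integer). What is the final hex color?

#ce025a is rgb(206, 2, 90).
Per channel, c → c + 0.41(255 − c):
  R: 206 + 0.41×(255−206) = 206 + 20.09 = 226.09 → 226
  G: 2 + 0.41×(255−2) = 2 + 103.73 = 105.73 → 106
  B: 90 + 0.41×(255−90) = 90 + 67.65 = 157.65 → 158
After the tint: rgb(226, 106, 158) = #e26a9e.
Per channel, c → c + 0.3(0 − c):
  R: 226 − 67.8 = 158.2 → 158
  G: 106 + 0.3×(0−106) = 106 − 31.8 = 74.2 → 74
  B: 158 + 0.3×(0−158) = 158 − 47.4 = 110.6 → 111
rgb(158, 74, 111) = #9e4a6f.

#9e4a6f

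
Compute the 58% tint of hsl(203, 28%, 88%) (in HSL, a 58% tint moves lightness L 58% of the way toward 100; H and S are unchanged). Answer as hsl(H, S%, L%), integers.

hsl(203, 28%, 95%)

L moves 58% from 88 toward 100: 88 + 6.96 = 94.96 → 95.
H and S are unchanged.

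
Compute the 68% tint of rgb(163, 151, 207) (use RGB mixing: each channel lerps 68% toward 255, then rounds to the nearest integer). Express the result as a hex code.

A 68% tint moves each channel 68% toward 255:
  R: 163 + 62.56 = 225.56 → 226
  G: 151 + 0.68×(255−151) = 151 + 70.72 = 221.72 → 222
  B: 207 + 32.64 = 239.64 → 240
rgb(226, 222, 240) = #E2DEF0.

#E2DEF0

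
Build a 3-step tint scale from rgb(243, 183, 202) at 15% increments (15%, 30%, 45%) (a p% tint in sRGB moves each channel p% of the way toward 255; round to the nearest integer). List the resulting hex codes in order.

#f5c2d2, #f7cdda, #f8d7e2

15%: (243 + 1.8 = 244.8→245, 183 + 10.8 = 193.8→194, 202 + 7.95 = 209.95→210) → #f5c2d2
30%: (243 + 3.6 = 246.6→247, 183 + 21.6 = 204.6→205, 202 + 15.9 = 217.9→218) → #f7cdda
45%: (243 + 5.4 = 248.4→248, 183 + 32.4 = 215.4→215, 202 + 23.85 = 225.85→226) → #f8d7e2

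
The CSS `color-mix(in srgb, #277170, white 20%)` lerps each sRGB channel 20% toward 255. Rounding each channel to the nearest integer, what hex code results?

#277170 is rgb(39, 113, 112).
Lerp each channel 20% toward 255:
  R: 39 + 0.2×(255−39) = 39 + 43.2 = 82.2 → 82
  G: 113 + 28.4 = 141.4 → 141
  B: 112 + 28.6 = 140.6 → 141
rgb(82, 141, 141) = #528d8d.

#528d8d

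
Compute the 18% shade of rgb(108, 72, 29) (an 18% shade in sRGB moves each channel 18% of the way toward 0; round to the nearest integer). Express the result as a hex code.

#593B18

Lerp each channel 18% toward 0:
  R: 108 − 19.44 = 88.56 → 89
  G: 72 + 0.18×(0−72) = 72 − 12.96 = 59.04 → 59
  B: 29 + 0.18×(0−29) = 29 − 5.22 = 23.78 → 24
rgb(89, 59, 24) = #593B18.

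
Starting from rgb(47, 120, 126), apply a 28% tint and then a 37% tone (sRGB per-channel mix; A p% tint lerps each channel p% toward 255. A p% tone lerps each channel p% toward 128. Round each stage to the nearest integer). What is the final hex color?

Lerp each channel 28% toward 255:
  R: 47 + 0.28×(255−47) = 47 + 58.24 = 105.24 → 105
  G: 120 + 37.8 = 157.8 → 158
  B: 126 + 0.28×(255−126) = 126 + 36.12 = 162.12 → 162
After the tint: rgb(105, 158, 162) = #699ea2.
A 37% tone moves each channel 37% toward 128:
  R: 105 + 8.51 = 113.51 → 114
  G: 158 − 11.1 = 146.9 → 147
  B: 162 + 0.37×(128−162) = 162 − 12.58 = 149.42 → 149
rgb(114, 147, 149) = #729395.

#729395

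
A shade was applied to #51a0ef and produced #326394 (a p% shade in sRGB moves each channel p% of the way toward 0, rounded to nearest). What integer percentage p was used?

38%

#51a0ef is rgb(81, 160, 239); #326394 is rgb(50, 99, 148).
On the B channel (widest range): 148 ≈ 239 + (p/100)(0 − 239), so p ≈ 100×(148 − 239)/(0 − 239) = -9100/-239 = 38.08.
p = 38 reproduces all three channels after rounding.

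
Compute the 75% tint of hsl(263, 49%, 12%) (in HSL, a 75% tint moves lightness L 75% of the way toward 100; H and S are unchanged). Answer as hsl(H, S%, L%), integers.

hsl(263, 49%, 78%)

L moves 75% from 12 toward 100: 12 + 66 = 78 → 78.
H and S are unchanged.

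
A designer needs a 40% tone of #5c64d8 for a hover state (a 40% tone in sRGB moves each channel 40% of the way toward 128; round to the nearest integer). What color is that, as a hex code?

#5c64d8 is rgb(92, 100, 216).
Per channel, c → c + 0.4(128 − c):
  R: 92 + 0.4×(128−92) = 92 + 14.4 = 106.4 → 106
  G: 100 + 11.2 = 111.2 → 111
  B: 216 − 35.2 = 180.8 → 181
rgb(106, 111, 181) = #6a6fb5.

#6a6fb5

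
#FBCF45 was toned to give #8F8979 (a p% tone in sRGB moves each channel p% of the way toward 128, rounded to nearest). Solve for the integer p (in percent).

#FBCF45 is rgb(251, 207, 69); #8F8979 is rgb(143, 137, 121).
On the R channel (widest range): 143 ≈ 251 + (p/100)(128 − 251), so p ≈ 100×(143 − 251)/(128 − 251) = -10800/-123 = 87.80.
p = 88 reproduces all three channels after rounding.

88%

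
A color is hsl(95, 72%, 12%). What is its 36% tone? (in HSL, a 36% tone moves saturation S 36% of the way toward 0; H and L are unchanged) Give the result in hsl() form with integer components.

S moves 36% from 72 toward 0: 72 − 25.92 = 46.08 → 46.
H and L are unchanged.

hsl(95, 46%, 12%)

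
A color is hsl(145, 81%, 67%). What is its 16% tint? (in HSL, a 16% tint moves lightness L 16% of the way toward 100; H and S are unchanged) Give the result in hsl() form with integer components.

hsl(145, 81%, 72%)

L moves 16% from 67 toward 100: 67 + 5.28 = 72.28 → 72.
H and S are unchanged.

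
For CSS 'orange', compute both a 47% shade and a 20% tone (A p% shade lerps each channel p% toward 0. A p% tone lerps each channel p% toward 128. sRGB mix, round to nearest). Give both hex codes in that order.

#875700, #e69e1a

CSS orange is rgb(255, 165, 0).
47% shade:
  R: 255 + 0.47×(0−255) = 255 − 119.85 = 135.15 → 135
  G: 165 + 0.47×(0−165) = 165 − 77.55 = 87.45 → 87
  B: 0 + 0.47×(0−0) = 0 + 0 = 0 → 0
  → #875700
20% tone:
  R: 255 − 25.4 = 229.6 → 230
  G: 165 + 0.2×(128−165) = 165 − 7.4 = 157.6 → 158
  B: 0 + 25.6 = 25.6 → 26
  → #e69e1a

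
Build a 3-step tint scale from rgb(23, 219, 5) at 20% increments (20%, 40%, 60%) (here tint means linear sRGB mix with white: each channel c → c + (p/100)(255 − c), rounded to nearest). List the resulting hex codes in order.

20%: (23 + 46.4 = 69.4→69, 219 + 7.2 = 226.2→226, 5 + 50 = 55→55) → #45e237
40%: (23 + 92.8 = 115.8→116, 219 + 14.4 = 233.4→233, 5 + 100 = 105→105) → #74e969
60%: (23 + 139.2 = 162.2→162, 219 + 21.6 = 240.6→241, 5 + 150 = 155→155) → #a2f19b

#45e237, #74e969, #a2f19b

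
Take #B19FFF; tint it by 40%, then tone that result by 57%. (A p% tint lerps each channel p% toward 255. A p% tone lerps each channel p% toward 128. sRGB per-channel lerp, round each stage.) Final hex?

#A29EB7

#B19FFF is rgb(177, 159, 255).
Lerp each channel 40% toward 255:
  R: 177 + 0.4×(255−177) = 177 + 31.2 = 208.2 → 208
  G: 159 + 0.4×(255−159) = 159 + 38.4 = 197.4 → 197
  B: 255 + 0.4×(255−255) = 255 + 0 = 255 → 255
After the tint: rgb(208, 197, 255) = #D0C5FF.
Lerp each channel 57% toward 128:
  R: 208 + 0.57×(128−208) = 208 − 45.6 = 162.4 → 162
  G: 197 + 0.57×(128−197) = 197 − 39.33 = 157.67 → 158
  B: 255 + 0.57×(128−255) = 255 − 72.39 = 182.61 → 183
rgb(162, 158, 183) = #A29EB7.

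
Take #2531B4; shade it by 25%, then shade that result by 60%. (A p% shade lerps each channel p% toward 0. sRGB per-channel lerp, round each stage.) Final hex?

#2531B4 is rgb(37, 49, 180).
Lerp each channel 25% toward 0:
  R: 37 − 9.25 = 27.75 → 28
  G: 49 + 0.25×(0−49) = 49 − 12.25 = 36.75 → 37
  B: 180 − 45 = 135 → 135
After the shade: rgb(28, 37, 135) = #1C2587.
Per channel, c → c + 0.6(0 − c):
  R: 28 − 16.8 = 11.2 → 11
  G: 37 − 22.2 = 14.8 → 15
  B: 135 − 81 = 54 → 54
rgb(11, 15, 54) = #0B0F36.

#0B0F36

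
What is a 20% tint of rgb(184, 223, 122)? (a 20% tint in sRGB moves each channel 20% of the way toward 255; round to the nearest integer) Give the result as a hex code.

Lerp each channel 20% toward 255:
  R: 184 + 0.2×(255−184) = 184 + 14.2 = 198.2 → 198
  G: 223 + 0.2×(255−223) = 223 + 6.4 = 229.4 → 229
  B: 122 + 0.2×(255−122) = 122 + 26.6 = 148.6 → 149
rgb(198, 229, 149) = #c6e595.

#c6e595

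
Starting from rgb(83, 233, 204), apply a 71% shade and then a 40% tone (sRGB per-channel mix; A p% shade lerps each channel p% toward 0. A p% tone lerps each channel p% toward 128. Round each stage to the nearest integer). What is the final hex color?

#425c57

Per channel, c → c + 0.71(0 − c):
  R: 83 − 58.93 = 24.07 → 24
  G: 233 − 165.43 = 67.57 → 68
  B: 204 − 144.84 = 59.16 → 59
After the shade: rgb(24, 68, 59) = #18443b.
Lerp each channel 40% toward 128:
  R: 24 + 0.4×(128−24) = 24 + 41.6 = 65.6 → 66
  G: 68 + 0.4×(128−68) = 68 + 24 = 92 → 92
  B: 59 + 27.6 = 86.6 → 87
rgb(66, 92, 87) = #425c57.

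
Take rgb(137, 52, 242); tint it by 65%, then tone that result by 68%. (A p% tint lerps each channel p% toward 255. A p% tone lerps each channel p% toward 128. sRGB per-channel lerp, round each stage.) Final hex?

Lerp each channel 65% toward 255:
  R: 137 + 76.7 = 213.7 → 214
  G: 52 + 131.95 = 183.95 → 184
  B: 242 + 0.65×(255−242) = 242 + 8.45 = 250.45 → 250
After the tint: rgb(214, 184, 250) = #D6B8FA.
Per channel, c → c + 0.68(128 − c):
  R: 214 − 58.48 = 155.52 → 156
  G: 184 + 0.68×(128−184) = 184 − 38.08 = 145.92 → 146
  B: 250 − 82.96 = 167.04 → 167
rgb(156, 146, 167) = #9C92A7.

#9C92A7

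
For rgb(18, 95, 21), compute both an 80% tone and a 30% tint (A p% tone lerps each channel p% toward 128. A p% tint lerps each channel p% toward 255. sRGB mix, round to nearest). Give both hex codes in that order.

80% tone:
  R: 18 + 0.8×(128−18) = 18 + 88 = 106 → 106
  G: 95 + 0.8×(128−95) = 95 + 26.4 = 121.4 → 121
  B: 21 + 0.8×(128−21) = 21 + 85.6 = 106.6 → 107
  → #6A796B
30% tint:
  R: 18 + 71.1 = 89.1 → 89
  G: 95 + 48 = 143 → 143
  B: 21 + 0.3×(255−21) = 21 + 70.2 = 91.2 → 91
  → #598F5B

#6A796B, #598F5B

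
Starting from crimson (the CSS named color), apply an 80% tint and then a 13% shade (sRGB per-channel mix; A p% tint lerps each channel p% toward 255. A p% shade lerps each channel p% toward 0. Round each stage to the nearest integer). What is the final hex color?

CSS crimson is rgb(220, 20, 60).
Per channel, c → c + 0.8(255 − c):
  R: 220 + 0.8×(255−220) = 220 + 28 = 248 → 248
  G: 20 + 0.8×(255−20) = 20 + 188 = 208 → 208
  B: 60 + 0.8×(255−60) = 60 + 156 = 216 → 216
After the tint: rgb(248, 208, 216) = #F8D0D8.
Per channel, c → c + 0.13(0 − c):
  R: 248 + 0.13×(0−248) = 248 − 32.24 = 215.76 → 216
  G: 208 + 0.13×(0−208) = 208 − 27.04 = 180.96 → 181
  B: 216 − 28.08 = 187.92 → 188
rgb(216, 181, 188) = #D8B5BC.

#D8B5BC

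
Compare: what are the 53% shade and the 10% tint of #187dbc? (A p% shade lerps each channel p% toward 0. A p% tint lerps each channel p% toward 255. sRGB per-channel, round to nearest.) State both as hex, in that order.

#187dbc is rgb(24, 125, 188).
53% shade:
  R: 24 + 0.53×(0−24) = 24 − 12.72 = 11.28 → 11
  G: 125 − 66.25 = 58.75 → 59
  B: 188 + 0.53×(0−188) = 188 − 99.64 = 88.36 → 88
  → #0b3b58
10% tint:
  R: 24 + 0.1×(255−24) = 24 + 23.1 = 47.1 → 47
  G: 125 + 13 = 138 → 138
  B: 188 + 6.7 = 194.7 → 195
  → #2f8ac3

#0b3b58, #2f8ac3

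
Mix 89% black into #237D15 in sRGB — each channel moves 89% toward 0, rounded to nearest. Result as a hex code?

#237D15 is rgb(35, 125, 21).
Lerp each channel 89% toward 0:
  R: 35 − 31.15 = 3.85 → 4
  G: 125 − 111.25 = 13.75 → 14
  B: 21 + 0.89×(0−21) = 21 − 18.69 = 2.31 → 2
rgb(4, 14, 2) = #040E02.

#040E02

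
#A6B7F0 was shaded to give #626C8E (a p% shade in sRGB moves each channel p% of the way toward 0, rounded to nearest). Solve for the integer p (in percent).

41%

#A6B7F0 is rgb(166, 183, 240); #626C8E is rgb(98, 108, 142).
On the B channel (widest range): 142 ≈ 240 + (p/100)(0 − 240), so p ≈ 100×(142 − 240)/(0 − 240) = -9800/-240 = 40.83.
p = 41 reproduces all three channels after rounding.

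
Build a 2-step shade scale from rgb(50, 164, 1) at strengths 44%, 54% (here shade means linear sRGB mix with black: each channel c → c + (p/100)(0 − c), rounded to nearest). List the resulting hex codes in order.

44%: (50 − 22 = 28→28, 164 − 72.16 = 91.84→92, 1→1) → #1c5c01
54%: (50 − 27 = 23→23, 164 − 88.56 = 75.44→75, 1 − 0.54 = 0.46→0) → #174b00

#1c5c01, #174b00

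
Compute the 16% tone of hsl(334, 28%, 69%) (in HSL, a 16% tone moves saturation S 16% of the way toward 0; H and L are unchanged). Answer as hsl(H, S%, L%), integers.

S moves 16% from 28 toward 0: 28 − 4.48 = 23.52 → 24.
H and L are unchanged.

hsl(334, 24%, 69%)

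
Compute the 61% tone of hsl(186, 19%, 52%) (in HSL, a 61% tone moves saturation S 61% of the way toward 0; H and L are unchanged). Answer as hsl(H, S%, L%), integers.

hsl(186, 7%, 52%)

S moves 61% from 19 toward 0: 19 − 11.59 = 7.41 → 7.
H and L are unchanged.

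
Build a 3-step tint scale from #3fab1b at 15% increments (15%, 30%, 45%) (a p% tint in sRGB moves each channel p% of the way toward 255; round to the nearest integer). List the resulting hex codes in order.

#3fab1b is rgb(63, 171, 27).
15%: (63 + 28.8 = 91.8→92, 171 + 12.6 = 183.6→184, 27 + 34.2 = 61.2→61) → #5cb83d
30%: (63 + 57.6 = 120.6→121, 171 + 25.2 = 196.2→196, 27 + 68.4 = 95.4→95) → #79c45f
45%: (63 + 86.4 = 149.4→149, 171 + 37.8 = 208.8→209, 27 + 102.6 = 129.6→130) → #95d182

#5cb83d, #79c45f, #95d182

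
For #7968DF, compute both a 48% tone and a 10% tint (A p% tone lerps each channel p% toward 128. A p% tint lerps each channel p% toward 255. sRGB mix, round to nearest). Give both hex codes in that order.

#7968DF is rgb(121, 104, 223).
48% tone:
  R: 121 + 3.36 = 124.36 → 124
  G: 104 + 0.48×(128−104) = 104 + 11.52 = 115.52 → 116
  B: 223 + 0.48×(128−223) = 223 − 45.6 = 177.4 → 177
  → #7C74B1
10% tint:
  R: 121 + 0.1×(255−121) = 121 + 13.4 = 134.4 → 134
  G: 104 + 0.1×(255−104) = 104 + 15.1 = 119.1 → 119
  B: 223 + 0.1×(255−223) = 223 + 3.2 = 226.2 → 226
  → #8677E2

#7C74B1, #8677E2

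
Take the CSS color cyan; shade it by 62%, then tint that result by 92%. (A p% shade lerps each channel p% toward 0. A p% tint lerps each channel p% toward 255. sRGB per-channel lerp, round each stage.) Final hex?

CSS cyan is rgb(0, 255, 255).
Per channel, c → c + 0.62(0 − c):
  R: 0 + 0 = 0 → 0
  G: 255 − 158.1 = 96.9 → 97
  B: 255 + 0.62×(0−255) = 255 − 158.1 = 96.9 → 97
After the shade: rgb(0, 97, 97) = #006161.
A 92% tint moves each channel 92% toward 255:
  R: 0 + 0.92×(255−0) = 0 + 234.6 = 234.6 → 235
  G: 97 + 0.92×(255−97) = 97 + 145.36 = 242.36 → 242
  B: 97 + 145.36 = 242.36 → 242
rgb(235, 242, 242) = #EBF2F2.

#EBF2F2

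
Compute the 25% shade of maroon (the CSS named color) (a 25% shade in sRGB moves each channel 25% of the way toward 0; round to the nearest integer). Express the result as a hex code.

CSS maroon is rgb(128, 0, 0).
Lerp each channel 25% toward 0:
  R: 128 − 32 = 96 → 96
  G: 0 + 0.25×(0−0) = 0 + 0 = 0 → 0
  B: 0 + 0 = 0 → 0
rgb(96, 0, 0) = #600000.

#600000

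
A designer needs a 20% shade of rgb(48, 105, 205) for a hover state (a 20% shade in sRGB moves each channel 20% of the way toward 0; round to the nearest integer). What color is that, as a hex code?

#2654a4

Lerp each channel 20% toward 0:
  R: 48 + 0.2×(0−48) = 48 − 9.6 = 38.4 → 38
  G: 105 − 21 = 84 → 84
  B: 205 − 41 = 164 → 164
rgb(38, 84, 164) = #2654a4.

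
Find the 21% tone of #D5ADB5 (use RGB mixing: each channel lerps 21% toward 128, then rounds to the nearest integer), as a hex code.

#C3A4AA

#D5ADB5 is rgb(213, 173, 181).
Per channel, c → c + 0.21(128 − c):
  R: 213 − 17.85 = 195.15 → 195
  G: 173 + 0.21×(128−173) = 173 − 9.45 = 163.55 → 164
  B: 181 − 11.13 = 169.87 → 170
rgb(195, 164, 170) = #C3A4AA.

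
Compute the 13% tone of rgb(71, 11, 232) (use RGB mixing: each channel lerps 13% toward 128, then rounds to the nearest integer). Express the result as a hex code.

A 13% tone moves each channel 13% toward 128:
  R: 71 + 0.13×(128−71) = 71 + 7.41 = 78.41 → 78
  G: 11 + 0.13×(128−11) = 11 + 15.21 = 26.21 → 26
  B: 232 + 0.13×(128−232) = 232 − 13.52 = 218.48 → 218
rgb(78, 26, 218) = #4e1ada.

#4e1ada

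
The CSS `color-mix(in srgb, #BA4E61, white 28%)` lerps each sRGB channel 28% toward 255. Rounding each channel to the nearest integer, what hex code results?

#CD808D

#BA4E61 is rgb(186, 78, 97).
A 28% tint moves each channel 28% toward 255:
  R: 186 + 0.28×(255−186) = 186 + 19.32 = 205.32 → 205
  G: 78 + 49.56 = 127.56 → 128
  B: 97 + 44.24 = 141.24 → 141
rgb(205, 128, 141) = #CD808D.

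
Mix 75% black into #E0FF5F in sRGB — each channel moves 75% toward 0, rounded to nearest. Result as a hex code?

#384018

#E0FF5F is rgb(224, 255, 95).
Lerp each channel 75% toward 0:
  R: 224 + 0.75×(0−224) = 224 − 168 = 56 → 56
  G: 255 + 0.75×(0−255) = 255 − 191.25 = 63.75 → 64
  B: 95 + 0.75×(0−95) = 95 − 71.25 = 23.75 → 24
rgb(56, 64, 24) = #384018.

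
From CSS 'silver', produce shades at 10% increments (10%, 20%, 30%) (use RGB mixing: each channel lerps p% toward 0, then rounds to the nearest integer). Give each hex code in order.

#ADADAD, #9A9A9A, #868686

CSS silver is rgb(192, 192, 192).
10%: (192 − 19.2 = 172.8→173, 192 − 19.2 = 172.8→173, 192 − 19.2 = 172.8→173) → #ADADAD
20%: (192 − 38.4 = 153.6→154, 192 − 38.4 = 153.6→154, 192 − 38.4 = 153.6→154) → #9A9A9A
30%: (192 − 57.6 = 134.4→134, 192 − 57.6 = 134.4→134, 192 − 57.6 = 134.4→134) → #868686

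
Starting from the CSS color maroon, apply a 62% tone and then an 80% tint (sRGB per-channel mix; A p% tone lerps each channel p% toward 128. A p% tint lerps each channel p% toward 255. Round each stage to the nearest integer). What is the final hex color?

#e6dcdc

CSS maroon is rgb(128, 0, 0).
Lerp each channel 62% toward 128:
  R: 128 + 0 = 128 → 128
  G: 0 + 0.62×(128−0) = 0 + 79.36 = 79.36 → 79
  B: 0 + 79.36 = 79.36 → 79
After the tone: rgb(128, 79, 79) = #804f4f.
Per channel, c → c + 0.8(255 − c):
  R: 128 + 0.8×(255−128) = 128 + 101.6 = 229.6 → 230
  G: 79 + 0.8×(255−79) = 79 + 140.8 = 219.8 → 220
  B: 79 + 0.8×(255−79) = 79 + 140.8 = 219.8 → 220
rgb(230, 220, 220) = #e6dcdc.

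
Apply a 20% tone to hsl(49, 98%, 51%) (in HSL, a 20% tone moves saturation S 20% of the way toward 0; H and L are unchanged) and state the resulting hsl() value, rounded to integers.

hsl(49, 78%, 51%)

S moves 20% from 98 toward 0: 98 − 19.6 = 78.4 → 78.
H and L are unchanged.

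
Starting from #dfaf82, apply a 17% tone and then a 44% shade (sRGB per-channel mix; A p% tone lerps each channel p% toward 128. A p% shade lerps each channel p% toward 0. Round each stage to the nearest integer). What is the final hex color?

#745e49

#dfaf82 is rgb(223, 175, 130).
Per channel, c → c + 0.17(128 − c):
  R: 223 + 0.17×(128−223) = 223 − 16.15 = 206.85 → 207
  G: 175 + 0.17×(128−175) = 175 − 7.99 = 167.01 → 167
  B: 130 − 0.34 = 129.66 → 130
After the tone: rgb(207, 167, 130) = #cfa782.
Per channel, c → c + 0.44(0 − c):
  R: 207 + 0.44×(0−207) = 207 − 91.08 = 115.92 → 116
  G: 167 + 0.44×(0−167) = 167 − 73.48 = 93.52 → 94
  B: 130 − 57.2 = 72.8 → 73
rgb(116, 94, 73) = #745e49.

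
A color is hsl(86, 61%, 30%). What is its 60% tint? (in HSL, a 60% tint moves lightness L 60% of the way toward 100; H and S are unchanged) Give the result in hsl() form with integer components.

hsl(86, 61%, 72%)

L moves 60% from 30 toward 100: 30 + 42 = 72 → 72.
H and S are unchanged.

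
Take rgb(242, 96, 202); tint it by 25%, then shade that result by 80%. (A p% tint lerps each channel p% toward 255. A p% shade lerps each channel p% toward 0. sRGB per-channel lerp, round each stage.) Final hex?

Lerp each channel 25% toward 255:
  R: 242 + 0.25×(255−242) = 242 + 3.25 = 245.25 → 245
  G: 96 + 39.75 = 135.75 → 136
  B: 202 + 13.25 = 215.25 → 215
After the tint: rgb(245, 136, 215) = #F588D7.
An 80% shade moves each channel 80% toward 0:
  R: 245 + 0.8×(0−245) = 245 − 196 = 49 → 49
  G: 136 + 0.8×(0−136) = 136 − 108.8 = 27.2 → 27
  B: 215 − 172 = 43 → 43
rgb(49, 27, 43) = #311B2B.

#311B2B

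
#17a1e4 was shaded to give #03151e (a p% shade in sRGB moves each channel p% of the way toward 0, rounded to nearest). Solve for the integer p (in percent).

87%

#17a1e4 is rgb(23, 161, 228); #03151e is rgb(3, 21, 30).
On the B channel (widest range): 30 ≈ 228 + (p/100)(0 − 228), so p ≈ 100×(30 − 228)/(0 − 228) = -19800/-228 = 86.84.
p = 87 reproduces all three channels after rounding.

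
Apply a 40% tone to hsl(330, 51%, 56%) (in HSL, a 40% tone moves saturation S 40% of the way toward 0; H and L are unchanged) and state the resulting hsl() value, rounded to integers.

S moves 40% from 51 toward 0: 51 − 20.4 = 30.6 → 31.
H and L are unchanged.

hsl(330, 31%, 56%)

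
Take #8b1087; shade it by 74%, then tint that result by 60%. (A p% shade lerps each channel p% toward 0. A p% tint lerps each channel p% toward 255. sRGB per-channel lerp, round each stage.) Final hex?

#a79ba7

#8b1087 is rgb(139, 16, 135).
Lerp each channel 74% toward 0:
  R: 139 − 102.86 = 36.14 → 36
  G: 16 − 11.84 = 4.16 → 4
  B: 135 − 99.9 = 35.1 → 35
After the shade: rgb(36, 4, 35) = #240423.
A 60% tint moves each channel 60% toward 255:
  R: 36 + 131.4 = 167.4 → 167
  G: 4 + 0.6×(255−4) = 4 + 150.6 = 154.6 → 155
  B: 35 + 0.6×(255−35) = 35 + 132 = 167 → 167
rgb(167, 155, 167) = #a79ba7.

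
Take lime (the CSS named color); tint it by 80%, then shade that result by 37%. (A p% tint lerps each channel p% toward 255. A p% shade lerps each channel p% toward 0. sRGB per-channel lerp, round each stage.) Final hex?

CSS lime is rgb(0, 255, 0).
Lerp each channel 80% toward 255:
  R: 0 + 204 = 204 → 204
  G: 255 + 0.8×(255−255) = 255 + 0 = 255 → 255
  B: 0 + 204 = 204 → 204
After the tint: rgb(204, 255, 204) = #CCFFCC.
A 37% shade moves each channel 37% toward 0:
  R: 204 + 0.37×(0−204) = 204 − 75.48 = 128.52 → 129
  G: 255 + 0.37×(0−255) = 255 − 94.35 = 160.65 → 161
  B: 204 + 0.37×(0−204) = 204 − 75.48 = 128.52 → 129
rgb(129, 161, 129) = #81A181.

#81A181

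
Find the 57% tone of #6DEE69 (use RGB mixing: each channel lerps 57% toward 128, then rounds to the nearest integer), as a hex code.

#78AF76

#6DEE69 is rgb(109, 238, 105).
A 57% tone moves each channel 57% toward 128:
  R: 109 + 10.83 = 119.83 → 120
  G: 238 + 0.57×(128−238) = 238 − 62.7 = 175.3 → 175
  B: 105 + 13.11 = 118.11 → 118
rgb(120, 175, 118) = #78AF76.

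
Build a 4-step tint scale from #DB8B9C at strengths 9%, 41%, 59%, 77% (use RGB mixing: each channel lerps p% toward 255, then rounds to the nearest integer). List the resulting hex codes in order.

#DB8B9C is rgb(219, 139, 156).
9%: (219 + 3.24 = 222.24→222, 139 + 10.44 = 149.44→149, 156 + 8.91 = 164.91→165) → #DE95A5
41%: (219 + 14.76 = 233.76→234, 139 + 47.56 = 186.56→187, 156 + 40.59 = 196.59→197) → #EABBC5
59%: (219 + 21.24 = 240.24→240, 139 + 68.44 = 207.44→207, 156 + 58.41 = 214.41→214) → #F0CFD6
77%: (219 + 27.72 = 246.72→247, 139 + 89.32 = 228.32→228, 156 + 76.23 = 232.23→232) → #F7E4E8

#DE95A5, #EABBC5, #F0CFD6, #F7E4E8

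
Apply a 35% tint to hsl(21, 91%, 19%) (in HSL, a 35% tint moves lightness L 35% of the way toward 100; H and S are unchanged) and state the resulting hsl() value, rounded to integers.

L moves 35% from 19 toward 100: 19 + 28.35 = 47.35 → 47.
H and S are unchanged.

hsl(21, 91%, 47%)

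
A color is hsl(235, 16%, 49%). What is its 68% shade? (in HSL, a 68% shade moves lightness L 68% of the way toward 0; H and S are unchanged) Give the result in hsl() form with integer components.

L moves 68% from 49 toward 0: 49 − 33.32 = 15.68 → 16.
H and S are unchanged.

hsl(235, 16%, 16%)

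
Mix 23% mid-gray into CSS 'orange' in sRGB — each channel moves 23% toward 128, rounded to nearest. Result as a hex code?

CSS orange is rgb(255, 165, 0).
Lerp each channel 23% toward 128:
  R: 255 + 0.23×(128−255) = 255 − 29.21 = 225.79 → 226
  G: 165 + 0.23×(128−165) = 165 − 8.51 = 156.49 → 156
  B: 0 + 0.23×(128−0) = 0 + 29.44 = 29.44 → 29
rgb(226, 156, 29) = #E29C1D.

#E29C1D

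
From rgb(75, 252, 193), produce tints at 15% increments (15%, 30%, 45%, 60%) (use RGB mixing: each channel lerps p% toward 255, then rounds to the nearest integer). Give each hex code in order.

#66fcca, #81fdd4, #9cfddd, #b7fee6

15%: (75 + 27 = 102→102, 252→252, 193 + 9.3 = 202.3→202) → #66fcca
30%: (75 + 54 = 129→129, 252 + 0.9 = 252.9→253, 193 + 18.6 = 211.6→212) → #81fdd4
45%: (75 + 81 = 156→156, 252 + 1.35 = 253.35→253, 193 + 27.9 = 220.9→221) → #9cfddd
60%: (75 + 108 = 183→183, 252 + 1.8 = 253.8→254, 193 + 37.2 = 230.2→230) → #b7fee6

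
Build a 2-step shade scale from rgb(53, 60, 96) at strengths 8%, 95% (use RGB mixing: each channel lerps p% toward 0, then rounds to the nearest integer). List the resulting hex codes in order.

8%: (53 − 4.24 = 48.76→49, 60 − 4.8 = 55.2→55, 96 − 7.68 = 88.32→88) → #313758
95%: (53 − 50.35 = 2.65→3, 60 − 57 = 3→3, 96 − 91.2 = 4.8→5) → #030305

#313758, #030305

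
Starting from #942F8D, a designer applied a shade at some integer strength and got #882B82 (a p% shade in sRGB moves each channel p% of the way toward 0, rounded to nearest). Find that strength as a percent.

#942F8D is rgb(148, 47, 141); #882B82 is rgb(136, 43, 130).
On the R channel (widest range): 136 ≈ 148 + (p/100)(0 − 148), so p ≈ 100×(136 − 148)/(0 − 148) = -1200/-148 = 8.11.
p = 8 reproduces all three channels after rounding.

8%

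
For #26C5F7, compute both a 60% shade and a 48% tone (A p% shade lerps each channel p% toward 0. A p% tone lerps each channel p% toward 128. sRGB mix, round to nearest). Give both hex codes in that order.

#0F4F63, #51A4BE

#26C5F7 is rgb(38, 197, 247).
60% shade:
  R: 38 + 0.6×(0−38) = 38 − 22.8 = 15.2 → 15
  G: 197 + 0.6×(0−197) = 197 − 118.2 = 78.8 → 79
  B: 247 − 148.2 = 98.8 → 99
  → #0F4F63
48% tone:
  R: 38 + 0.48×(128−38) = 38 + 43.2 = 81.2 → 81
  G: 197 − 33.12 = 163.88 → 164
  B: 247 − 57.12 = 189.88 → 190
  → #51A4BE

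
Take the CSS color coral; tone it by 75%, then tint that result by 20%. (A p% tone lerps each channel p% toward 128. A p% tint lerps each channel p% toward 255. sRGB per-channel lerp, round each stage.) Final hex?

CSS coral is rgb(255, 127, 80).
Lerp each channel 75% toward 128:
  R: 255 + 0.75×(128−255) = 255 − 95.25 = 159.75 → 160
  G: 127 + 0.75 = 127.75 → 128
  B: 80 + 36 = 116 → 116
After the tone: rgb(160, 128, 116) = #a08074.
Per channel, c → c + 0.2(255 − c):
  R: 160 + 0.2×(255−160) = 160 + 19 = 179 → 179
  G: 128 + 25.4 = 153.4 → 153
  B: 116 + 0.2×(255−116) = 116 + 27.8 = 143.8 → 144
rgb(179, 153, 144) = #b39990.

#b39990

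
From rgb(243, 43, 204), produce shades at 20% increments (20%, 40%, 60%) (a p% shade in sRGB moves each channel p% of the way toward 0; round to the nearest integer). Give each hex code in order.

20%: (243 − 48.6 = 194.4→194, 43 − 8.6 = 34.4→34, 204 − 40.8 = 163.2→163) → #c222a3
40%: (243 − 97.2 = 145.8→146, 43 − 17.2 = 25.8→26, 204 − 81.6 = 122.4→122) → #921a7a
60%: (243 − 145.8 = 97.2→97, 43 − 25.8 = 17.2→17, 204 − 122.4 = 81.6→82) → #611152

#c222a3, #921a7a, #611152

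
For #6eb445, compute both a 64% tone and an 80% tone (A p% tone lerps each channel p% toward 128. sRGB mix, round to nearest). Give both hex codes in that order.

#6eb445 is rgb(110, 180, 69).
64% tone:
  R: 110 + 0.64×(128−110) = 110 + 11.52 = 121.52 → 122
  G: 180 + 0.64×(128−180) = 180 − 33.28 = 146.72 → 147
  B: 69 + 0.64×(128−69) = 69 + 37.76 = 106.76 → 107
  → #7a936b
80% tone:
  R: 110 + 14.4 = 124.4 → 124
  G: 180 + 0.8×(128−180) = 180 − 41.6 = 138.4 → 138
  B: 69 + 0.8×(128−69) = 69 + 47.2 = 116.2 → 116
  → #7c8a74

#7a936b, #7c8a74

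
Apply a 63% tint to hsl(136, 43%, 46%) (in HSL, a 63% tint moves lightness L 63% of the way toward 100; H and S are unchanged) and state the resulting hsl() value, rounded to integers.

hsl(136, 43%, 80%)

L moves 63% from 46 toward 100: 46 + 34.02 = 80.02 → 80.
H and S are unchanged.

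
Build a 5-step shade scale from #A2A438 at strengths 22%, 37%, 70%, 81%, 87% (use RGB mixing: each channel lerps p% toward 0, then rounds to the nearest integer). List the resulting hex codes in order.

#A2A438 is rgb(162, 164, 56).
22%: (162 − 35.64 = 126.36→126, 164 − 36.08 = 127.92→128, 56 − 12.32 = 43.68→44) → #7E802C
37%: (162 − 59.94 = 102.06→102, 164 − 60.68 = 103.32→103, 56 − 20.72 = 35.28→35) → #666723
70%: (162 − 113.4 = 48.6→49, 164 − 114.8 = 49.2→49, 56 − 39.2 = 16.8→17) → #313111
81%: (162 − 131.22 = 30.78→31, 164 − 132.84 = 31.16→31, 56 − 45.36 = 10.64→11) → #1F1F0B
87%: (162 − 140.94 = 21.06→21, 164 − 142.68 = 21.32→21, 56 − 48.72 = 7.28→7) → #151507

#7E802C, #666723, #313111, #1F1F0B, #151507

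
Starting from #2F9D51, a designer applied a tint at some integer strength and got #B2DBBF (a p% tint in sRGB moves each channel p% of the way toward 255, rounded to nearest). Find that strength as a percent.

#2F9D51 is rgb(47, 157, 81); #B2DBBF is rgb(178, 219, 191).
On the R channel (widest range): 178 ≈ 47 + (p/100)(255 − 47), so p ≈ 100×(178 − 47)/(255 − 47) = 13100/208 = 62.98.
p = 63 reproduces all three channels after rounding.

63%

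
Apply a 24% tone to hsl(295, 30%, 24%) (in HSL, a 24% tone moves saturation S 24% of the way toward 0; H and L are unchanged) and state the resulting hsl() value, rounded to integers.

S moves 24% from 30 toward 0: 30 − 7.2 = 22.8 → 23.
H and L are unchanged.

hsl(295, 23%, 24%)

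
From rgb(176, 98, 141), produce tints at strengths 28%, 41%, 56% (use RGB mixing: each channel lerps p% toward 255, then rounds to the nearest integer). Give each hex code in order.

28%: (176 + 22.12 = 198.12→198, 98 + 43.96 = 141.96→142, 141 + 31.92 = 172.92→173) → #C68EAD
41%: (176 + 32.39 = 208.39→208, 98 + 64.37 = 162.37→162, 141 + 46.74 = 187.74→188) → #D0A2BC
56%: (176 + 44.24 = 220.24→220, 98 + 87.92 = 185.92→186, 141 + 63.84 = 204.84→205) → #DCBACD

#C68EAD, #D0A2BC, #DCBACD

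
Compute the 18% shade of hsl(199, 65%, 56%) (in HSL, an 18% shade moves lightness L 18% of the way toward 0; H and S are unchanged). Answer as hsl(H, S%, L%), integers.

hsl(199, 65%, 46%)

L moves 18% from 56 toward 0: 56 − 10.08 = 45.92 → 46.
H and S are unchanged.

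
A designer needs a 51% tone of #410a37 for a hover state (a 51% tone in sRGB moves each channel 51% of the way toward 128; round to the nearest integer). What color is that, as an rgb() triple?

#410a37 is rgb(65, 10, 55).
Lerp each channel 51% toward 128:
  R: 65 + 0.51×(128−65) = 65 + 32.13 = 97.13 → 97
  G: 10 + 60.18 = 70.18 → 70
  B: 55 + 37.23 = 92.23 → 92

rgb(97, 70, 92)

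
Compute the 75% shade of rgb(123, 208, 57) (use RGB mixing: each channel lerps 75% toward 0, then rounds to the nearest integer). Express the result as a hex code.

Per channel, c → c + 0.75(0 − c):
  R: 123 − 92.25 = 30.75 → 31
  G: 208 − 156 = 52 → 52
  B: 57 − 42.75 = 14.25 → 14
rgb(31, 52, 14) = #1f340e.

#1f340e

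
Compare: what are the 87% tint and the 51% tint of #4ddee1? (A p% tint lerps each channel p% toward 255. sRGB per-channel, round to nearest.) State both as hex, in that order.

#4ddee1 is rgb(77, 222, 225).
87% tint:
  R: 77 + 0.87×(255−77) = 77 + 154.86 = 231.86 → 232
  G: 222 + 0.87×(255−222) = 222 + 28.71 = 250.71 → 251
  B: 225 + 0.87×(255−225) = 225 + 26.1 = 251.1 → 251
  → #e8fbfb
51% tint:
  R: 77 + 90.78 = 167.78 → 168
  G: 222 + 16.83 = 238.83 → 239
  B: 225 + 0.51×(255−225) = 225 + 15.3 = 240.3 → 240
  → #a8eff0

#e8fbfb, #a8eff0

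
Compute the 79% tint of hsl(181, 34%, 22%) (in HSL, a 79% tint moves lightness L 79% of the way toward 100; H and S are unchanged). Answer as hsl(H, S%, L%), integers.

hsl(181, 34%, 84%)

L moves 79% from 22 toward 100: 22 + 61.62 = 83.62 → 84.
H and S are unchanged.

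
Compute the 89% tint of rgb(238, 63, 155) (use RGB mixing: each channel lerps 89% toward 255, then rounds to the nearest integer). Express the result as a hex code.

An 89% tint moves each channel 89% toward 255:
  R: 238 + 15.13 = 253.13 → 253
  G: 63 + 0.89×(255−63) = 63 + 170.88 = 233.88 → 234
  B: 155 + 89 = 244 → 244
rgb(253, 234, 244) = #fdeaf4.

#fdeaf4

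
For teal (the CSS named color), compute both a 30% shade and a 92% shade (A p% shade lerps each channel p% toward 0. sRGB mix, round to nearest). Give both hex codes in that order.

#005A5A, #000A0A

CSS teal is rgb(0, 128, 128).
30% shade:
  R: 0 + 0 = 0 → 0
  G: 128 + 0.3×(0−128) = 128 − 38.4 = 89.6 → 90
  B: 128 − 38.4 = 89.6 → 90
  → #005A5A
92% shade:
  R: 0 + 0 = 0 → 0
  G: 128 + 0.92×(0−128) = 128 − 117.76 = 10.24 → 10
  B: 128 + 0.92×(0−128) = 128 − 117.76 = 10.24 → 10
  → #000A0A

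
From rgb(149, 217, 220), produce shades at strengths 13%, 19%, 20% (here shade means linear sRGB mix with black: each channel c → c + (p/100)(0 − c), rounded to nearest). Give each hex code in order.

13%: (149 − 19.37 = 129.63→130, 217 − 28.21 = 188.79→189, 220 − 28.6 = 191.4→191) → #82bdbf
19%: (149 − 28.31 = 120.69→121, 217 − 41.23 = 175.77→176, 220 − 41.8 = 178.2→178) → #79b0b2
20%: (149 − 29.8 = 119.2→119, 217 − 43.4 = 173.6→174, 220 − 44 = 176→176) → #77aeb0

#82bdbf, #79b0b2, #77aeb0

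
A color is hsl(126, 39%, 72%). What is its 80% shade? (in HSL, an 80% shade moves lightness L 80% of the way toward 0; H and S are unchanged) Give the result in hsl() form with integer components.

L moves 80% from 72 toward 0: 72 − 57.6 = 14.4 → 14.
H and S are unchanged.

hsl(126, 39%, 14%)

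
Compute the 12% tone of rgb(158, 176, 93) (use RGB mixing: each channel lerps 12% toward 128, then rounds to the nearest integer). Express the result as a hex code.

Per channel, c → c + 0.12(128 − c):
  R: 158 + 0.12×(128−158) = 158 − 3.6 = 154.4 → 154
  G: 176 + 0.12×(128−176) = 176 − 5.76 = 170.24 → 170
  B: 93 + 0.12×(128−93) = 93 + 4.2 = 97.2 → 97
rgb(154, 170, 97) = #9AAA61.

#9AAA61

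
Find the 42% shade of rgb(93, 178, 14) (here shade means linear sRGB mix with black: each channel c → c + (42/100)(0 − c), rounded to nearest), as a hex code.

#366708

Per channel, c → c + 0.42(0 − c):
  R: 93 − 39.06 = 53.94 → 54
  G: 178 + 0.42×(0−178) = 178 − 74.76 = 103.24 → 103
  B: 14 + 0.42×(0−14) = 14 − 5.88 = 8.12 → 8
rgb(54, 103, 8) = #366708.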